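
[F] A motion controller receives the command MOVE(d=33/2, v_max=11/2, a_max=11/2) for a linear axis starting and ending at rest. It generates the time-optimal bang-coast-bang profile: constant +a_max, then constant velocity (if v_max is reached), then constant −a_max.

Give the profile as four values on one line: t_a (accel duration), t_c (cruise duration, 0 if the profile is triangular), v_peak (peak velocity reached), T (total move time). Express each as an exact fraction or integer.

v_max²/a_max = (11/2)²/(11/2) = 11/2
33/2 ≥ 11/2 → trapezoidal
t_a = (11/2)/(11/2) = 1; v_peak = 11/2
d_cruise = 33/2 − 11/2 = 11; t_c = 11/(11/2) = 2
T = 2·1 + 2 = 4

t_a=1 t_c=2 v_peak=11/2 T=4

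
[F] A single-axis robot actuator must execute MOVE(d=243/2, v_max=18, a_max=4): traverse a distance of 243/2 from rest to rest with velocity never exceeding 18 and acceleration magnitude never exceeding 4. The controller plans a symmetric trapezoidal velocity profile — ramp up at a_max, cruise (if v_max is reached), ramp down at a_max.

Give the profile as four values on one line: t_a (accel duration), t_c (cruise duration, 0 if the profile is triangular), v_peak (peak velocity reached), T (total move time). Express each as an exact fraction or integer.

t_a=9/2 t_c=9/4 v_peak=18 T=45/4

v_max²/a_max = 18²/4 = 81
243/2 ≥ 81 → trapezoidal
t_a = 18/4 = 9/2; v_peak = 18
d_cruise = 243/2 − 81 = 81/2; t_c = (81/2)/18 = 9/4
T = 2·9/2 + 9/4 = 45/4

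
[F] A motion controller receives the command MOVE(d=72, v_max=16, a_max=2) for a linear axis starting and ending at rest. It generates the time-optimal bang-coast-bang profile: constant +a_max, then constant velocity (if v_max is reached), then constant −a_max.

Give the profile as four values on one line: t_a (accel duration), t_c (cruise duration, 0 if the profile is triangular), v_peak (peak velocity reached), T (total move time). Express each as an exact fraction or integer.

(v_max)²/a_max = 16²/2 = 128
72 < 128 → triangular
v_peak = √(72·2) = √144 = 12
t_a = 12/2 = 6; t_c = 0
T = 2·6 = 12

t_a=6 t_c=0 v_peak=12 T=12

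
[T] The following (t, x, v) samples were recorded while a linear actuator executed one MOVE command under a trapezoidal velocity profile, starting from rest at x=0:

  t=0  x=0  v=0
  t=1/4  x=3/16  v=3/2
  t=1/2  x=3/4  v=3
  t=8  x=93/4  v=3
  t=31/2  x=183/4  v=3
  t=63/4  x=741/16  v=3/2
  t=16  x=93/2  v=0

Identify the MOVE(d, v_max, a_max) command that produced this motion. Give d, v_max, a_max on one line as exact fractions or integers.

d=93/2 v_max=3 a_max=6

final state: t=16, x=93/2, v=0 → d = 93/2
a_max = (3/2−0)/(1/4−0) = 6
max v = 3 over t∈[1/2,31/2] → v_max = 3
check: 3·(1/2+15) = 93/2 ✓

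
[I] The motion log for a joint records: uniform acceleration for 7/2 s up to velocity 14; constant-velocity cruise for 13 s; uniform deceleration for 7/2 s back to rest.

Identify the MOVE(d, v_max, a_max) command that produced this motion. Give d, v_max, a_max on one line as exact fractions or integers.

d=231 v_max=14 a_max=4

a_max = 14/(7/2) = 4
d_a = ½·14·7/2 = 49/2; d_c = 14·13 = 182
d = 2·49/2 + 182 = 231
t_c = 13 > 0 → v_max = v_peak = 14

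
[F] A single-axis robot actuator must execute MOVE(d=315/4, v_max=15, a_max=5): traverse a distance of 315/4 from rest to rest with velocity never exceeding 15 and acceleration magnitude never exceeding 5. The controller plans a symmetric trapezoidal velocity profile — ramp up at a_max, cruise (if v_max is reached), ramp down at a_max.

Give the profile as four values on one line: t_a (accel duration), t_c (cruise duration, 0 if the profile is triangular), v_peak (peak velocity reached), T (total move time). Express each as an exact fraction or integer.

t_a=3 t_c=9/4 v_peak=15 T=33/4

vₘ²/aₘ = 15²/5 = 45
315/4 ≥ 45 → trapezoidal
t_a = 15/5 = 3; v_peak = 15
d_cruise = 315/4 − 45 = 135/4; t_c = (135/4)/15 = 9/4
T = 2·3 + 9/4 = 33/4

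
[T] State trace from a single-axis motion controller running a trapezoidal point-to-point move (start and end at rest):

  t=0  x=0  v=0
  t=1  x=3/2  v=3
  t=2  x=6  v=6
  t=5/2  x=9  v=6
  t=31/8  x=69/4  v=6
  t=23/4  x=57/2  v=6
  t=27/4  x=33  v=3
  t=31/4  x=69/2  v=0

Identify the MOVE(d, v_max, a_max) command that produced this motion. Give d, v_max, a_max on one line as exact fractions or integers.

final state: t=31/4, x=69/2, v=0 → d = 69/2
a_max = (3−0)/(1−0) = 3
max v = 6 over t∈[2,23/4] → v_max = 6
check: 6·(2+15/4) = 69/2 ✓

d=69/2 v_max=6 a_max=3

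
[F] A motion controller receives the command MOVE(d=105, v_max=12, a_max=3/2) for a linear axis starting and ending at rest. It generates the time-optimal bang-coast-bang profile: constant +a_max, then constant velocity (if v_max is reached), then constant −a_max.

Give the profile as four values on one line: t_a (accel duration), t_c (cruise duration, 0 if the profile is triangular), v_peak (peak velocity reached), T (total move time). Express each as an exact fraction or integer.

t_a=8 t_c=3/4 v_peak=12 T=67/4

v_max²/a_max = 12²/(3/2) = 96
105 ≥ 96 ⇒ cruise phase
t_a = 12/(3/2) = 8; v_peak = 12
d_cruise = 105 − 96 = 9; t_c = 9/12 = 3/4
T = 2·8 + 3/4 = 67/4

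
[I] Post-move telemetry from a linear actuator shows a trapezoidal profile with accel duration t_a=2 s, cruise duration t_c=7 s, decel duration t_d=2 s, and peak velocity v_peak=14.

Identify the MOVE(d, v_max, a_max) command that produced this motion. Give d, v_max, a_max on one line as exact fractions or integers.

d=126 v_max=14 a_max=7

a_max = 14/2 = 7
d_a = ½·14·2 = 14; d_c = 14·7 = 98
d = 2·14 + 98 = 126
t_c = 7 > 0 so v_max = 14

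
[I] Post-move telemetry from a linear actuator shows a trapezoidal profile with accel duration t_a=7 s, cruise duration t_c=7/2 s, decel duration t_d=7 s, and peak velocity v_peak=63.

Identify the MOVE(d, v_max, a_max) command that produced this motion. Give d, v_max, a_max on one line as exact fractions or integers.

d=1323/2 v_max=63 a_max=9

a_max = 63/7 = 9
d_a = ½·63·7 = 441/2; d_c = 63·7/2 = 441/2
d = 2·441/2 + 441/2 = 1323/2
t_c = 7/2 > 0 so v_max = 63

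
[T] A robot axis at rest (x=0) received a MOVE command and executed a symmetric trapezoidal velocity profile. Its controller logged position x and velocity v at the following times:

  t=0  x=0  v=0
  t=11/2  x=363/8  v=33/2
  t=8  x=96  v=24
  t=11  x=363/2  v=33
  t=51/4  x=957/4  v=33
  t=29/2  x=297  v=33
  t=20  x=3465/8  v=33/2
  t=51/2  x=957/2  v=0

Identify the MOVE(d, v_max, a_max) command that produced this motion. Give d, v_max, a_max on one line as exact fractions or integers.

final state: t=51/2, x=957/2, v=0 → d = 957/2
a_max = (33/2−0)/(11/2−0) = 3
max v = 33 over t∈[11,29/2] → v_max = 33
check: 33·(11+7/2) = 957/2 ✓

d=957/2 v_max=33 a_max=3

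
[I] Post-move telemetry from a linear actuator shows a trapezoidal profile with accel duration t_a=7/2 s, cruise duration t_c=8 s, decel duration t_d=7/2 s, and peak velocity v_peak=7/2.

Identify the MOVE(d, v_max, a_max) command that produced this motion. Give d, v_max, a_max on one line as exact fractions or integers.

d=161/4 v_max=7/2 a_max=1

a_max = (7/2)/(7/2) = 1
d_a = ½·7/2·7/2 = 49/8; d_c = 7/2·8 = 28
d = 2·49/8 + 28 = 161/4
t_c = 8 > 0 so v_max = 7/2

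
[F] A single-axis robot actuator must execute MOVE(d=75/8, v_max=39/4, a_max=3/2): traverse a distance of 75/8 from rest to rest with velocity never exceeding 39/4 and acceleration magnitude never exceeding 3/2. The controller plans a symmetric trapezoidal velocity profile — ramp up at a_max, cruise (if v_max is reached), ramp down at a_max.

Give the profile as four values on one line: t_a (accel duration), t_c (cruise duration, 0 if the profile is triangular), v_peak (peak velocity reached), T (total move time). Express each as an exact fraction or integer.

t_a=5/2 t_c=0 v_peak=15/4 T=5

(v_max)²/a_max = (39/4)²/(3/2) = 507/8
75/8 < 507/8 ⇒ no cruise
v_peak = √(75/8·3/2) = √(225/16) = 15/4
t_a = (15/4)/(3/2) = 5/2; t_c = 0
T = 2·5/2 = 5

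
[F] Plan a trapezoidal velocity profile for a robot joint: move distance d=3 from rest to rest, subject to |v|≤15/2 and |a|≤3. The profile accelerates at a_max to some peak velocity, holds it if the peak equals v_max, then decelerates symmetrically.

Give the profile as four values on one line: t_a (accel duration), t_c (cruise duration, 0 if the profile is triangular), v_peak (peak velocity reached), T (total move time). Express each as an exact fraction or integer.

t_a=1 t_c=0 v_peak=3 T=2

vₘ²/aₘ = (15/2)²/3 = 75/4
3 < 75/4 → triangular
v_peak = √(3·3) = √9 = 3
t_a = 3/3 = 1; t_c = 0
T = 2·1 = 2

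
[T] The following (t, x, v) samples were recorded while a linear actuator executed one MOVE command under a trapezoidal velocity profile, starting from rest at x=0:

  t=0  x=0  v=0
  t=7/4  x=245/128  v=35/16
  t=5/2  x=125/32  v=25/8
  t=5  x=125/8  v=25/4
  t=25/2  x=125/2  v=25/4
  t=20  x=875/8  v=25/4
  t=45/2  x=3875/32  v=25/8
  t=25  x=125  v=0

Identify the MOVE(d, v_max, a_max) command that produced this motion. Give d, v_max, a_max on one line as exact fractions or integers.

d=125 v_max=25/4 a_max=5/4

final state: t=25, x=125, v=0 → d = 125
a_max = (35/16−0)/(7/4−0) = 5/4
max v = 25/4 over t∈[5,20] → v_max = 25/4
check: 25/4·(5+15) = 125 ✓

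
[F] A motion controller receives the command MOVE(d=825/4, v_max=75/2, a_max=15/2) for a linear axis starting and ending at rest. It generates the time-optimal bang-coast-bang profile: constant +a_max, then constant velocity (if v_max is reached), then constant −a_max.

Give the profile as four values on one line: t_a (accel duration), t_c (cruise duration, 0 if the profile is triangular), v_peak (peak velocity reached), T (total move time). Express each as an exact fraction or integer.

(v_max)²/a_max = (75/2)²/(15/2) = 375/2
825/4 ≥ 375/2 → trapezoidal
t_a = (75/2)/(15/2) = 5; v_peak = 75/2
d_cruise = 825/4 − 375/2 = 75/4; t_c = (75/4)/(75/2) = 1/2
T = 2·5 + 1/2 = 21/2

t_a=5 t_c=1/2 v_peak=75/2 T=21/2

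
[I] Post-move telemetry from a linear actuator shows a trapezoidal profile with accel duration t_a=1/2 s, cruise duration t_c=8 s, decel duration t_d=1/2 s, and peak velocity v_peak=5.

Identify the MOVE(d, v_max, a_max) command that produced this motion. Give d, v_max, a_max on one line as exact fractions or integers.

a_max = 5/(1/2) = 10
d_a = ½·5·1/2 = 5/4; d_c = 5·8 = 40
d = 2·5/4 + 40 = 85/2
t_c = 8 > 0 so v_max = 5

d=85/2 v_max=5 a_max=10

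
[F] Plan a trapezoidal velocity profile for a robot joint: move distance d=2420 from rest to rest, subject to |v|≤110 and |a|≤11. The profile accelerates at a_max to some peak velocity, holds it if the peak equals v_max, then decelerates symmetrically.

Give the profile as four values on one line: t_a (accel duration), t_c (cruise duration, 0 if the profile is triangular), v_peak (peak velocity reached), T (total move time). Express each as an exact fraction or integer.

v_max²/a_max = 110²/11 = 1100
2420 ≥ 1100 → trapezoidal
t_a = 110/11 = 10; v_peak = 110
d_cruise = 2420 − 1100 = 1320; t_c = 1320/110 = 12
T = 2·10 + 12 = 32

t_a=10 t_c=12 v_peak=110 T=32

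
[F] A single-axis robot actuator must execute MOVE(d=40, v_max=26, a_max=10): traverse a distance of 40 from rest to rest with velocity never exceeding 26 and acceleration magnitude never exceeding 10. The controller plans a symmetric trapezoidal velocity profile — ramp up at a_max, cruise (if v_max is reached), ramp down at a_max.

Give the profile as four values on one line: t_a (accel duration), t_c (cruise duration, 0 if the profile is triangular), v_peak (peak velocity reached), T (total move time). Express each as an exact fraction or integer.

(v_max)²/a_max = 26²/10 = 338/5
40 < 338/5 so t_c = 0
v_peak = √(40·10) = √400 = 20
t_a = 20/10 = 2; t_c = 0
T = 2·2 = 4

t_a=2 t_c=0 v_peak=20 T=4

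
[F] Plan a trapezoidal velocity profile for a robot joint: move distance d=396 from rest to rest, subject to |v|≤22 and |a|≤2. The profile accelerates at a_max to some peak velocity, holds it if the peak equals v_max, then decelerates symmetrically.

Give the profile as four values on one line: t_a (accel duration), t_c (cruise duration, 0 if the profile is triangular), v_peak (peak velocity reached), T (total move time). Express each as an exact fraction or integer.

t_a=11 t_c=7 v_peak=22 T=29

v_max²/a_max = 22²/2 = 242
396 ≥ 242 ⇒ cruise phase
t_a = 22/2 = 11; v_peak = 22
d_cruise = 396 − 242 = 154; t_c = 154/22 = 7
T = 2·11 + 7 = 29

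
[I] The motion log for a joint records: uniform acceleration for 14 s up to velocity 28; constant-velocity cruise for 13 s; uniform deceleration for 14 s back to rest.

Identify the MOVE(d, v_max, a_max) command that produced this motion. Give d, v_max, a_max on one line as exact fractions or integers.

d=756 v_max=28 a_max=2

a_max = 28/14 = 2
d_a = ½·28·14 = 196; d_c = 28·13 = 364
d = 2·196 + 364 = 756
t_c = 13 > 0 → v_max = v_peak = 28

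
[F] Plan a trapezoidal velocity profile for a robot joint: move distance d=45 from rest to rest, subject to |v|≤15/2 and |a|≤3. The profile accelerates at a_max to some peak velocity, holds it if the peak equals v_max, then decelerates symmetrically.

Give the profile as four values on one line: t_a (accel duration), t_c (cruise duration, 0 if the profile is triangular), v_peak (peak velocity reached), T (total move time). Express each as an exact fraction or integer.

vₘ²/aₘ = (15/2)²/3 = 75/4
45 ≥ 75/4 so v_max reached
t_a = (15/2)/3 = 5/2; v_peak = 15/2
d_cruise = 45 − 75/4 = 105/4; t_c = (105/4)/(15/2) = 7/2
T = 2·5/2 + 7/2 = 17/2

t_a=5/2 t_c=7/2 v_peak=15/2 T=17/2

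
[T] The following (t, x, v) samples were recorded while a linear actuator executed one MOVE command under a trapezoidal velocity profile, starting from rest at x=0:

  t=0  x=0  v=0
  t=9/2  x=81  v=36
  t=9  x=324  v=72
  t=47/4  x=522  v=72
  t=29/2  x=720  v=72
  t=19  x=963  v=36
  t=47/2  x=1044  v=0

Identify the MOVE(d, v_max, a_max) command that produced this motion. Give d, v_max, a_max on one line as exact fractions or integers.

final state: t=47/2, x=1044, v=0 → d = 1044
a_max = (36−0)/(9/2−0) = 8
max v = 72 over t∈[9,29/2] → v_max = 72
check: 72·(9+11/2) = 1044 ✓

d=1044 v_max=72 a_max=8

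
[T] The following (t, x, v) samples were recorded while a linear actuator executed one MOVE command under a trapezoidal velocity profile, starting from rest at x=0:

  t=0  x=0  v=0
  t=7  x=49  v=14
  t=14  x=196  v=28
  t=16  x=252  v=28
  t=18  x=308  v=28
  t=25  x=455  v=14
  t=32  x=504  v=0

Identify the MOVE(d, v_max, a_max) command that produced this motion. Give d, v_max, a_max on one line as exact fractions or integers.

final state: t=32, x=504, v=0 → d = 504
a_max = (14−0)/(7−0) = 2
max v = 28 over t∈[14,18] → v_max = 28
check: 28·(14+4) = 504 ✓

d=504 v_max=28 a_max=2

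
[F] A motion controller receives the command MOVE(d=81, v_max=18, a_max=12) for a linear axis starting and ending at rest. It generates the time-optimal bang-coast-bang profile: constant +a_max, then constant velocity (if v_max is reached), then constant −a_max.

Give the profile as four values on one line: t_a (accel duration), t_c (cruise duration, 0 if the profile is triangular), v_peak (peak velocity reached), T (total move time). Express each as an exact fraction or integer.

t_a=3/2 t_c=3 v_peak=18 T=6

vₘ²/aₘ = 18²/12 = 27
81 ≥ 27 so v_max reached
t_a = 18/12 = 3/2; v_peak = 18
d_cruise = 81 − 27 = 54; t_c = 54/18 = 3
T = 2·3/2 + 3 = 6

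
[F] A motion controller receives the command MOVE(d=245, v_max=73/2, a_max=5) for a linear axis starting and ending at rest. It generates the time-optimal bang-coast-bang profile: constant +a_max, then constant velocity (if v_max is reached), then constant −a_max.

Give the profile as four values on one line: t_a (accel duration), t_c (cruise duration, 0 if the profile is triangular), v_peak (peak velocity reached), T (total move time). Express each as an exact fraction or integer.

v_max²/a_max = (73/2)²/5 = 5329/20
245 < 5329/20 so t_c = 0
v_peak = √(245·5) = √1225 = 35
t_a = 35/5 = 7; t_c = 0
T = 2·7 = 14

t_a=7 t_c=0 v_peak=35 T=14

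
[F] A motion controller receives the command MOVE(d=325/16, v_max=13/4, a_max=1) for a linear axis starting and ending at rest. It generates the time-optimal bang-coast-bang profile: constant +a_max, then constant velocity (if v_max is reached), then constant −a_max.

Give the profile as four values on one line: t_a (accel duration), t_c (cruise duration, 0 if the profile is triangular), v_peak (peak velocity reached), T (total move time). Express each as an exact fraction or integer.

t_a=13/4 t_c=3 v_peak=13/4 T=19/2

(v_max)²/a_max = (13/4)²/1 = 169/16
325/16 ≥ 169/16 ⇒ cruise phase
t_a = (13/4)/1 = 13/4; v_peak = 13/4
d_cruise = 325/16 − 169/16 = 39/4; t_c = (39/4)/(13/4) = 3
T = 2·13/4 + 3 = 19/2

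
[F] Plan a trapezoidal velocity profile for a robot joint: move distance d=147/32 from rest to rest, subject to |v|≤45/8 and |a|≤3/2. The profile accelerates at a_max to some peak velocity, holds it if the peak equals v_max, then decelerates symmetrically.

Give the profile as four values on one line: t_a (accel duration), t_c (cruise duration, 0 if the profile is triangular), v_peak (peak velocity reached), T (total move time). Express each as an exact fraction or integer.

t_a=7/4 t_c=0 v_peak=21/8 T=7/2

(v_max)²/a_max = (45/8)²/(3/2) = 675/32
147/32 < 675/32 ⇒ no cruise
v_peak = √(147/32·3/2) = √(441/64) = 21/8
t_a = (21/8)/(3/2) = 7/4; t_c = 0
T = 2·7/4 = 7/2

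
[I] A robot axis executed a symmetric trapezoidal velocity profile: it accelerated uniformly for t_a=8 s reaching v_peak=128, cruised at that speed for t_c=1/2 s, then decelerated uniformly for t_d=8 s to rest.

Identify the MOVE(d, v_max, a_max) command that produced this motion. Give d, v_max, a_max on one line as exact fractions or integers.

d=1088 v_max=128 a_max=16

a_max = 128/8 = 16
d_a = ½·128·8 = 512; d_c = 128·1/2 = 64
d = 2·512 + 64 = 1088
t_c = 1/2 > 0 ⇒ limit active, v_max = 128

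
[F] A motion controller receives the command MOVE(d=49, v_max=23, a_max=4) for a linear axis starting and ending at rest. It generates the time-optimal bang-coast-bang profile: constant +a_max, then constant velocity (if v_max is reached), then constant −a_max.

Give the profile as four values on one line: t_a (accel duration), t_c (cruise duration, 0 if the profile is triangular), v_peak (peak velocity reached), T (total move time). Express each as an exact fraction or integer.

v_max²/a_max = 23²/4 = 529/4
49 < 529/4 → triangular
v_peak = √(49·4) = √196 = 14
t_a = 14/4 = 7/2; t_c = 0
T = 2·7/2 = 7

t_a=7/2 t_c=0 v_peak=14 T=7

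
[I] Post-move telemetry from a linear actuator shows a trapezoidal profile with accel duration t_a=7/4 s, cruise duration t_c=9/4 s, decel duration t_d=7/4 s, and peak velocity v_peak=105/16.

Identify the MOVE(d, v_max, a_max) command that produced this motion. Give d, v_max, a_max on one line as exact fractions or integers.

d=105/4 v_max=105/16 a_max=15/4

a_max = (105/16)/(7/4) = 15/4
d_a = ½·105/16·7/4 = 735/128; d_c = 105/16·9/4 = 945/64
d = 2·735/128 + 945/64 = 105/4
t_c = 9/4 > 0 so v_max = 105/16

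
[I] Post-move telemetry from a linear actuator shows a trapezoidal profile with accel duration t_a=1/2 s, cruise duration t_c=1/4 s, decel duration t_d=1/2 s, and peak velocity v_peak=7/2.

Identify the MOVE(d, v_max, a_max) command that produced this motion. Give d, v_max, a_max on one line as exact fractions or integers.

d=21/8 v_max=7/2 a_max=7

a_max = (7/2)/(1/2) = 7
d_a = ½·7/2·1/2 = 7/8; d_c = 7/2·1/4 = 7/8
d = 2·7/8 + 7/8 = 21/8
t_c = 1/4 > 0 so v_max = 7/2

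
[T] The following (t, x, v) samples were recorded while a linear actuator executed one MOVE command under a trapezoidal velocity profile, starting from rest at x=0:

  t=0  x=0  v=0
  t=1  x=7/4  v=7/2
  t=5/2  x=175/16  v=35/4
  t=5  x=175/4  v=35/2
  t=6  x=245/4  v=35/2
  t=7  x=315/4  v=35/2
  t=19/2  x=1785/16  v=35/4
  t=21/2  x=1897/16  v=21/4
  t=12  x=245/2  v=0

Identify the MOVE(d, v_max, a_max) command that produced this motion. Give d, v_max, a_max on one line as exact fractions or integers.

final state: t=12, x=245/2, v=0 → d = 245/2
a_max = (7/2−0)/(1−0) = 7/2
max v = 35/2 over t∈[5,7] → v_max = 35/2
check: 35/2·(5+2) = 245/2 ✓

d=245/2 v_max=35/2 a_max=7/2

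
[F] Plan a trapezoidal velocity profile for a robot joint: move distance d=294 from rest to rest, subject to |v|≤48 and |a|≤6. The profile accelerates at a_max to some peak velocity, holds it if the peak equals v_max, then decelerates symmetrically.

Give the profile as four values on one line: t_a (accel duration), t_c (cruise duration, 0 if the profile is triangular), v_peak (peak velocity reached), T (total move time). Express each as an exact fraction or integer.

v_max²/a_max = 48²/6 = 384
294 < 384 so t_c = 0
v_peak = √(294·6) = √1764 = 42
t_a = 42/6 = 7; t_c = 0
T = 2·7 = 14

t_a=7 t_c=0 v_peak=42 T=14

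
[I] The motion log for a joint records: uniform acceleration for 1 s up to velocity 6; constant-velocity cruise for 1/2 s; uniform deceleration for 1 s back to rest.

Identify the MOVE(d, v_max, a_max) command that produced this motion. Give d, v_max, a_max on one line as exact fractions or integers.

a_max = 6/1 = 6
d_a = ½·6·1 = 3; d_c = 6·1/2 = 3
d = 2·3 + 3 = 9
t_c = 1/2 > 0 ⇒ limit active, v_max = 6

d=9 v_max=6 a_max=6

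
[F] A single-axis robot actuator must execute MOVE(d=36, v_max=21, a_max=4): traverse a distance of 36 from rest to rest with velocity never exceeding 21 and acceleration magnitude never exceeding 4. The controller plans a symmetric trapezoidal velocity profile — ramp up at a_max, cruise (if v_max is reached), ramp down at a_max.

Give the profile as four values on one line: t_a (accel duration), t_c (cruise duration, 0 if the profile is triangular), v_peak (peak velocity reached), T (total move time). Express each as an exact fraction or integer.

(v_max)²/a_max = 21²/4 = 441/4
36 < 441/4 so t_c = 0
v_peak = √(36·4) = √144 = 12
t_a = 12/4 = 3; t_c = 0
T = 2·3 = 6

t_a=3 t_c=0 v_peak=12 T=6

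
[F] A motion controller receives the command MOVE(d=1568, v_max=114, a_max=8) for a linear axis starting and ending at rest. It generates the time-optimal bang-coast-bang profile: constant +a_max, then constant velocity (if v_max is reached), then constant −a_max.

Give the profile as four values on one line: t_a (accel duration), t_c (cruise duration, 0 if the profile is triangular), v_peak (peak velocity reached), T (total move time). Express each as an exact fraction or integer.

(v_max)²/a_max = 114²/8 = 3249/2
1568 < 3249/2 so t_c = 0
v_peak = √(1568·8) = √12544 = 112
t_a = 112/8 = 14; t_c = 0
T = 2·14 = 28

t_a=14 t_c=0 v_peak=112 T=28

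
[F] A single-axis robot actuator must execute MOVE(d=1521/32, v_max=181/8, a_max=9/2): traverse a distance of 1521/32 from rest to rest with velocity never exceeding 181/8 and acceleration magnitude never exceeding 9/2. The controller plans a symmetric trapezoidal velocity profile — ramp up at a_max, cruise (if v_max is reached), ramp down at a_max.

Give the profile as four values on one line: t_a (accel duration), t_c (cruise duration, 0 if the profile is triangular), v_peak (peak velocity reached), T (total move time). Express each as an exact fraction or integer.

t_a=13/4 t_c=0 v_peak=117/8 T=13/2

v_max²/a_max = (181/8)²/(9/2) = 32761/288
1521/32 < 32761/288 ⇒ no cruise
v_peak = √(1521/32·9/2) = √(13689/64) = 117/8
t_a = (117/8)/(9/2) = 13/4; t_c = 0
T = 2·13/4 = 13/2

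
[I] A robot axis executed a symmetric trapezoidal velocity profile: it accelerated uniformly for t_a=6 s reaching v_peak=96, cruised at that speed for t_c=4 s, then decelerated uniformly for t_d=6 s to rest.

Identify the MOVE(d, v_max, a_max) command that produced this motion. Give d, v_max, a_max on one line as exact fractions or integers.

a_max = 96/6 = 16
d_a = ½·96·6 = 288; d_c = 96·4 = 384
d = 2·288 + 384 = 960
t_c = 4 > 0 → v_max = v_peak = 96

d=960 v_max=96 a_max=16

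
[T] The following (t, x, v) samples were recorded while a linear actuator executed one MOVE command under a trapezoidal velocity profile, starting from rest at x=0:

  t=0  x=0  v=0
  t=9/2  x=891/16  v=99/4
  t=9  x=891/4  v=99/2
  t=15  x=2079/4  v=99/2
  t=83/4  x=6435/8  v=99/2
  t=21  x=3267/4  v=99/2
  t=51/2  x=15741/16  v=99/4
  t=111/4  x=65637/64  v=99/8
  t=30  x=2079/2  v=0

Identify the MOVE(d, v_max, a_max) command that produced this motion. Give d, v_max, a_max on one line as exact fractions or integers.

final state: t=30, x=2079/2, v=0 → d = 2079/2
a_max = (99/4−0)/(9/2−0) = 11/2
max v = 99/2 over t∈[9,21] → v_max = 99/2
check: 99/2·(9+12) = 2079/2 ✓

d=2079/2 v_max=99/2 a_max=11/2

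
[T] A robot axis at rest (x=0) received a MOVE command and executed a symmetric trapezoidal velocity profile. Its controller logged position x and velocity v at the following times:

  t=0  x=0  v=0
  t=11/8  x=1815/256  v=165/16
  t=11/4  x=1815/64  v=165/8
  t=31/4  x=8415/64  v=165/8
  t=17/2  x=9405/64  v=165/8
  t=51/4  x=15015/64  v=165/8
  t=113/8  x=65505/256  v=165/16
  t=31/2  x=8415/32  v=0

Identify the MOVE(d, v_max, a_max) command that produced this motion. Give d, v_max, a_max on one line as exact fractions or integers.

d=8415/32 v_max=165/8 a_max=15/2

final state: t=31/2, x=8415/32, v=0 → d = 8415/32
a_max = (165/16−0)/(11/8−0) = 15/2
max v = 165/8 over t∈[11/4,51/4] → v_max = 165/8
check: 165/8·(11/4+10) = 8415/32 ✓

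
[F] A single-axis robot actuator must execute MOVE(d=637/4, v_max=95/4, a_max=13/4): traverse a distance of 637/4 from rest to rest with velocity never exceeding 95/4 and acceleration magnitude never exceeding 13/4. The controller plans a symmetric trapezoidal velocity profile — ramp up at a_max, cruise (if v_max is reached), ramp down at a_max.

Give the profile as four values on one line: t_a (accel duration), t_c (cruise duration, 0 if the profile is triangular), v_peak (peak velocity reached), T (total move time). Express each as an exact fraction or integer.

t_a=7 t_c=0 v_peak=91/4 T=14

(v_max)²/a_max = (95/4)²/(13/4) = 9025/52
637/4 < 9025/52 so t_c = 0
v_peak = √(637/4·13/4) = √(8281/16) = 91/4
t_a = (91/4)/(13/4) = 7; t_c = 0
T = 2·7 = 14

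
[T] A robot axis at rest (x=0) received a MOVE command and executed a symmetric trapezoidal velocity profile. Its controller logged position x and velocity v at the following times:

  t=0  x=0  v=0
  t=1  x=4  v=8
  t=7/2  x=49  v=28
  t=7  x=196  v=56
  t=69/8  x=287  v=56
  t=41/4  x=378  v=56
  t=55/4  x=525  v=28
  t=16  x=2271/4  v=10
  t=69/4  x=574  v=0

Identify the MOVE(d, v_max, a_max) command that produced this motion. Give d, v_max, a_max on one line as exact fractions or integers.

d=574 v_max=56 a_max=8

final state: t=69/4, x=574, v=0 → d = 574
a_max = (8−0)/(1−0) = 8
max v = 56 over t∈[7,41/4] → v_max = 56
check: 56·(7+13/4) = 574 ✓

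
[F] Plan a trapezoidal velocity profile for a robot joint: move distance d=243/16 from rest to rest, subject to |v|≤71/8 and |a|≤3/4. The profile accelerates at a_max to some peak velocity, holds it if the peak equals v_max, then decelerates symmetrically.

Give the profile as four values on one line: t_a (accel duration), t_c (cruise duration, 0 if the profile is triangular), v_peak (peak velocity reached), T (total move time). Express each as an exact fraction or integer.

vₘ²/aₘ = (71/8)²/(3/4) = 5041/48
243/16 < 5041/48 ⇒ no cruise
v_peak = √(243/16·3/4) = √(729/64) = 27/8
t_a = (27/8)/(3/4) = 9/2; t_c = 0
T = 2·9/2 = 9

t_a=9/2 t_c=0 v_peak=27/8 T=9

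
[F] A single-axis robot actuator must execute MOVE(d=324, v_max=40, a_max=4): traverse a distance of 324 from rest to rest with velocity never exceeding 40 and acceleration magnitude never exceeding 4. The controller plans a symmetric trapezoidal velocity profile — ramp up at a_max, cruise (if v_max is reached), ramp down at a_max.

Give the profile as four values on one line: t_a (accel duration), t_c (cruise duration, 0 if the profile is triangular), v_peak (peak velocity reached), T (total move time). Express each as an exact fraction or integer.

v_max²/a_max = 40²/4 = 400
324 < 400 → triangular
v_peak = √(324·4) = √1296 = 36
t_a = 36/4 = 9; t_c = 0
T = 2·9 = 18

t_a=9 t_c=0 v_peak=36 T=18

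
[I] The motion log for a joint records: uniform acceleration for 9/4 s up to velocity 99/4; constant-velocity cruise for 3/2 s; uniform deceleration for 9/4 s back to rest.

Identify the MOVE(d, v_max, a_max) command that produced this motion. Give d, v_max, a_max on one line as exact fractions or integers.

a_max = (99/4)/(9/4) = 11
d_a = ½·99/4·9/4 = 891/32; d_c = 99/4·3/2 = 297/8
d = 2·891/32 + 297/8 = 1485/16
t_c = 3/2 > 0 so v_max = 99/4

d=1485/16 v_max=99/4 a_max=11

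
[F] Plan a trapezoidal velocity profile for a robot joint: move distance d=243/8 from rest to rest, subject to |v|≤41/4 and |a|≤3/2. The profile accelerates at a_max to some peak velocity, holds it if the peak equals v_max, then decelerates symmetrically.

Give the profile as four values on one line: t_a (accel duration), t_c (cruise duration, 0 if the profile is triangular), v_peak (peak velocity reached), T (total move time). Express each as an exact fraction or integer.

(v_max)²/a_max = (41/4)²/(3/2) = 1681/24
243/8 < 1681/24 ⇒ no cruise
v_peak = √(243/8·3/2) = √(729/16) = 27/4
t_a = (27/4)/(3/2) = 9/2; t_c = 0
T = 2·9/2 = 9

t_a=9/2 t_c=0 v_peak=27/4 T=9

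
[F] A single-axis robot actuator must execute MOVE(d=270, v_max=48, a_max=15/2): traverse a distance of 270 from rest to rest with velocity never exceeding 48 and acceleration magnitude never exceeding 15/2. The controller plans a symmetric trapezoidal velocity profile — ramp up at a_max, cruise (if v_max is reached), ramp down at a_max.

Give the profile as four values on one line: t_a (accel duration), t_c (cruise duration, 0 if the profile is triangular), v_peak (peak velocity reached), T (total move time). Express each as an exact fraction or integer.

t_a=6 t_c=0 v_peak=45 T=12

vₘ²/aₘ = 48²/(15/2) = 1536/5
270 < 1536/5 ⇒ no cruise
v_peak = √(270·15/2) = √2025 = 45
t_a = 45/(15/2) = 6; t_c = 0
T = 2·6 = 12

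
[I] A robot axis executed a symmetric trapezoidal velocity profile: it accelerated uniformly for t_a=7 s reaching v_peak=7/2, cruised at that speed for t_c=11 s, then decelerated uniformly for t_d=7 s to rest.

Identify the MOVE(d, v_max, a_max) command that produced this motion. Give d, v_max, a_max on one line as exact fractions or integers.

d=63 v_max=7/2 a_max=1/2

a_max = (7/2)/7 = 1/2
d_a = ½·7/2·7 = 49/4; d_c = 7/2·11 = 77/2
d = 2·49/4 + 77/2 = 63
t_c = 11 > 0 ⇒ limit active, v_max = 7/2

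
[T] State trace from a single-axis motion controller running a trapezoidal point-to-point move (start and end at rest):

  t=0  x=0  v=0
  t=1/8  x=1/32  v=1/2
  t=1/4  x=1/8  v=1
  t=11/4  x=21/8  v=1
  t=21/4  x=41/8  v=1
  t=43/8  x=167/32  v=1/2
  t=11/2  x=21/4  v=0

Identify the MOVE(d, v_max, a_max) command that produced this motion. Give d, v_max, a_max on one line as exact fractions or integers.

final state: t=11/2, x=21/4, v=0 → d = 21/4
a_max = (1/2−0)/(1/8−0) = 4
max v = 1 over t∈[1/4,21/4] → v_max = 1
check: 1·(1/4+5) = 21/4 ✓

d=21/4 v_max=1 a_max=4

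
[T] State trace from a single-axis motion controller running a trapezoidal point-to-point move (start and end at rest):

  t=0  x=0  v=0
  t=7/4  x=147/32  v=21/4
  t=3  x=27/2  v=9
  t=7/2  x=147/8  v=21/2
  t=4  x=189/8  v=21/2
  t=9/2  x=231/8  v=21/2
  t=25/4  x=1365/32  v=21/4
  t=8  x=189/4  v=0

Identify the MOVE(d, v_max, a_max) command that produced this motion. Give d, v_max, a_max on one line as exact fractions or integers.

final state: t=8, x=189/4, v=0 → d = 189/4
a_max = (21/4−0)/(7/4−0) = 3
max v = 21/2 over t∈[7/2,9/2] → v_max = 21/2
check: 21/2·(7/2+1) = 189/4 ✓

d=189/4 v_max=21/2 a_max=3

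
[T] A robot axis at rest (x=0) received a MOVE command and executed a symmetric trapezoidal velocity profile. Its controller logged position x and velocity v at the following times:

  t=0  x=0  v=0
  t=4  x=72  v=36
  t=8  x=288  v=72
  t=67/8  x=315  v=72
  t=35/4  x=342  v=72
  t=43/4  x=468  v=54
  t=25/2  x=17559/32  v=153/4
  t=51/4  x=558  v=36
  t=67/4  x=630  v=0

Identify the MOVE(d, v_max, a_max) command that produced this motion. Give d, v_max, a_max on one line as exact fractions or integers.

d=630 v_max=72 a_max=9

final state: t=67/4, x=630, v=0 → d = 630
a_max = (36−0)/(4−0) = 9
max v = 72 over t∈[8,35/4] → v_max = 72
check: 72·(8+3/4) = 630 ✓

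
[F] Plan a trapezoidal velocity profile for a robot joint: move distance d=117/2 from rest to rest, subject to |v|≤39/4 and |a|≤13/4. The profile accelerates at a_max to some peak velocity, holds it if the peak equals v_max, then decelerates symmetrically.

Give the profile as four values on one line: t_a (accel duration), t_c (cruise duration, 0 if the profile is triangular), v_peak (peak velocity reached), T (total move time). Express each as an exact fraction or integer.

vₘ²/aₘ = (39/4)²/(13/4) = 117/4
117/2 ≥ 117/4 ⇒ cruise phase
t_a = (39/4)/(13/4) = 3; v_peak = 39/4
d_cruise = 117/2 − 117/4 = 117/4; t_c = (117/4)/(39/4) = 3
T = 2·3 + 3 = 9

t_a=3 t_c=3 v_peak=39/4 T=9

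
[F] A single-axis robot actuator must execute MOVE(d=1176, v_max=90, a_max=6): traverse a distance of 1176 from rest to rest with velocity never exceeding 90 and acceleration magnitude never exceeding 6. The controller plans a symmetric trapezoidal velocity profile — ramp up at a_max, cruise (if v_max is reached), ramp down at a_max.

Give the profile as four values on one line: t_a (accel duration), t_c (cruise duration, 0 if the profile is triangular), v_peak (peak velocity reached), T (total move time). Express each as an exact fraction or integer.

t_a=14 t_c=0 v_peak=84 T=28

v_max²/a_max = 90²/6 = 1350
1176 < 1350 so t_c = 0
v_peak = √(1176·6) = √7056 = 84
t_a = 84/6 = 14; t_c = 0
T = 2·14 = 28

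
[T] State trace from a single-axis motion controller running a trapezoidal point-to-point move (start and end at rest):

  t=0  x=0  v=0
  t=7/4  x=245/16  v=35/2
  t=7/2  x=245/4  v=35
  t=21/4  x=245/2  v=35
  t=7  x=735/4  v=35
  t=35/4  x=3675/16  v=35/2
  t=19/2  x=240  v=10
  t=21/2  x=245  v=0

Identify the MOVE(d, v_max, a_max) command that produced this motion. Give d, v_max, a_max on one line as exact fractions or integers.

final state: t=21/2, x=245, v=0 → d = 245
a_max = (35/2−0)/(7/4−0) = 10
max v = 35 over t∈[7/2,7] → v_max = 35
check: 35·(7/2+7/2) = 245 ✓

d=245 v_max=35 a_max=10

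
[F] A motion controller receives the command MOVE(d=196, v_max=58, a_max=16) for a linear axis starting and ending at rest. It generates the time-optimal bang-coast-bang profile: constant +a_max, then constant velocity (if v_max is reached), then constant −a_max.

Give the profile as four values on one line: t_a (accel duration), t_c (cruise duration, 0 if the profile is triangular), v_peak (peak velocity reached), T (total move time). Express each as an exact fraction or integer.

t_a=7/2 t_c=0 v_peak=56 T=7

v_max²/a_max = 58²/16 = 841/4
196 < 841/4 → triangular
v_peak = √(196·16) = √3136 = 56
t_a = 56/16 = 7/2; t_c = 0
T = 2·7/2 = 7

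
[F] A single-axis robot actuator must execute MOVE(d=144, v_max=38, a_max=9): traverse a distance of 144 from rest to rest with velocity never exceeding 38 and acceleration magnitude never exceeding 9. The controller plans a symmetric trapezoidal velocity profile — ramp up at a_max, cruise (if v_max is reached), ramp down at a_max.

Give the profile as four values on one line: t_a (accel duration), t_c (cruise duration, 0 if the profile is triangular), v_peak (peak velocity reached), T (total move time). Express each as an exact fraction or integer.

t_a=4 t_c=0 v_peak=36 T=8

v_max²/a_max = 38²/9 = 1444/9
144 < 1444/9 so t_c = 0
v_peak = √(144·9) = √1296 = 36
t_a = 36/9 = 4; t_c = 0
T = 2·4 = 8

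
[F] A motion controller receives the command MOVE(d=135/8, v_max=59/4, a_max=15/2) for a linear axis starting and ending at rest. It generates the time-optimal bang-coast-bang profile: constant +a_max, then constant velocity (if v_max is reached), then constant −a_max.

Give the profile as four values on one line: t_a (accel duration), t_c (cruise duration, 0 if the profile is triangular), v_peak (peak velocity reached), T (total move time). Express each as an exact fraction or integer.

t_a=3/2 t_c=0 v_peak=45/4 T=3

v_max²/a_max = (59/4)²/(15/2) = 3481/120
135/8 < 3481/120 so t_c = 0
v_peak = √(135/8·15/2) = √(2025/16) = 45/4
t_a = (45/4)/(15/2) = 3/2; t_c = 0
T = 2·3/2 = 3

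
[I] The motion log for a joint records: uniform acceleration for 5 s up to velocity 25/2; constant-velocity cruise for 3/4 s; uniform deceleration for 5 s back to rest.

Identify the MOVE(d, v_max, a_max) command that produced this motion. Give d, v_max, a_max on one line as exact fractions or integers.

a_max = (25/2)/5 = 5/2
d_a = ½·25/2·5 = 125/4; d_c = 25/2·3/4 = 75/8
d = 2·125/4 + 75/8 = 575/8
t_c = 3/4 > 0 ⇒ limit active, v_max = 25/2

d=575/8 v_max=25/2 a_max=5/2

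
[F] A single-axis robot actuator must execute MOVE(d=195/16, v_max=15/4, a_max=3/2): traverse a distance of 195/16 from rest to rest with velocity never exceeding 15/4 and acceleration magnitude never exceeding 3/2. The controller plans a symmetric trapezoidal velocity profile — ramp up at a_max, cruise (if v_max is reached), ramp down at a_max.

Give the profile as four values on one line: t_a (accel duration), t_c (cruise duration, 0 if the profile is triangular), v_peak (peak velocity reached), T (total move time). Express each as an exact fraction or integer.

t_a=5/2 t_c=3/4 v_peak=15/4 T=23/4

vₘ²/aₘ = (15/4)²/(3/2) = 75/8
195/16 ≥ 75/8 → trapezoidal
t_a = (15/4)/(3/2) = 5/2; v_peak = 15/4
d_cruise = 195/16 − 75/8 = 45/16; t_c = (45/16)/(15/4) = 3/4
T = 2·5/2 + 3/4 = 23/4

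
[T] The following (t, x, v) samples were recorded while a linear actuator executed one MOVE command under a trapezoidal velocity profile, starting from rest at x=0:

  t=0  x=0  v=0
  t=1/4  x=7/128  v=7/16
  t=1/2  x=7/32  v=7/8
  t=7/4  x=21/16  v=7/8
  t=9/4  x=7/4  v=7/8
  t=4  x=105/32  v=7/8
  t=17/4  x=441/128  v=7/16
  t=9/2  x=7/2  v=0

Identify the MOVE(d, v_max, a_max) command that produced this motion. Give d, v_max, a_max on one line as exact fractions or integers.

d=7/2 v_max=7/8 a_max=7/4

final state: t=9/2, x=7/2, v=0 → d = 7/2
a_max = (7/16−0)/(1/4−0) = 7/4
max v = 7/8 over t∈[1/2,4] → v_max = 7/8
check: 7/8·(1/2+7/2) = 7/2 ✓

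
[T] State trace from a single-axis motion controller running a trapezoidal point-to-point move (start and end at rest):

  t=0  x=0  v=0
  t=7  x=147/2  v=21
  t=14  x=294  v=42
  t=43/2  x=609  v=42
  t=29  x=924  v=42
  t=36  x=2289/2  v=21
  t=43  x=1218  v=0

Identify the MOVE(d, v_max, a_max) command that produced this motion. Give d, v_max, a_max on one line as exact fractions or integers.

final state: t=43, x=1218, v=0 → d = 1218
a_max = (21−0)/(7−0) = 3
max v = 42 over t∈[14,29] → v_max = 42
check: 42·(14+15) = 1218 ✓

d=1218 v_max=42 a_max=3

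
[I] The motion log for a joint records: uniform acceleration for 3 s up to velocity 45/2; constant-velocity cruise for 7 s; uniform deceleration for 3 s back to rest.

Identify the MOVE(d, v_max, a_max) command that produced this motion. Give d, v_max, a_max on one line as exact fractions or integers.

d=225 v_max=45/2 a_max=15/2

a_max = (45/2)/3 = 15/2
d_a = ½·45/2·3 = 135/4; d_c = 45/2·7 = 315/2
d = 2·135/4 + 315/2 = 225
t_c = 7 > 0 ⇒ limit active, v_max = 45/2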